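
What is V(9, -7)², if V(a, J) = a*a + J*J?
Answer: 16900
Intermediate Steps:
V(a, J) = J² + a² (V(a, J) = a² + J² = J² + a²)
V(9, -7)² = ((-7)² + 9²)² = (49 + 81)² = 130² = 16900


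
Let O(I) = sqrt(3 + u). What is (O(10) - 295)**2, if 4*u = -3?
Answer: 344569/4 ≈ 86142.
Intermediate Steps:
u = -3/4 (u = (1/4)*(-3) = -3/4 ≈ -0.75000)
O(I) = 3/2 (O(I) = sqrt(3 - 3/4) = sqrt(9/4) = 3/2)
(O(10) - 295)**2 = (3/2 - 295)**2 = (-587/2)**2 = 344569/4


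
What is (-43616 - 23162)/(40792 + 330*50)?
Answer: -33389/28646 ≈ -1.1656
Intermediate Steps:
(-43616 - 23162)/(40792 + 330*50) = -66778/(40792 + 16500) = -66778/57292 = -66778*1/57292 = -33389/28646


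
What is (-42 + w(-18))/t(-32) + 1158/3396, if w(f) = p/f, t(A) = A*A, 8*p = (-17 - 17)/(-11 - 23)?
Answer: 12517637/41730048 ≈ 0.29997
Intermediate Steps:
p = 1/8 (p = ((-17 - 17)/(-11 - 23))/8 = (-34/(-34))/8 = (-34*(-1/34))/8 = (1/8)*1 = 1/8 ≈ 0.12500)
t(A) = A**2
w(f) = 1/(8*f)
(-42 + w(-18))/t(-32) + 1158/3396 = (-42 + (1/8)/(-18))/((-32)**2) + 1158/3396 = (-42 + (1/8)*(-1/18))/1024 + 1158*(1/3396) = (-42 - 1/144)*(1/1024) + 193/566 = -6049/144*1/1024 + 193/566 = -6049/147456 + 193/566 = 12517637/41730048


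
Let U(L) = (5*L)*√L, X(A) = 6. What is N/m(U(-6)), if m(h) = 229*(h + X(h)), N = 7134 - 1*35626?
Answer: -14246/103737 - 71230*I*√6/103737 ≈ -0.13733 - 1.6819*I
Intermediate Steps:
U(L) = 5*L^(3/2)
N = -28492 (N = 7134 - 35626 = -28492)
m(h) = 1374 + 229*h (m(h) = 229*(h + 6) = 229*(6 + h) = 1374 + 229*h)
N/m(U(-6)) = -28492/(1374 + 229*(5*(-6)^(3/2))) = -28492/(1374 + 229*(5*(-6*I*√6))) = -28492/(1374 + 229*(-30*I*√6)) = -28492/(1374 - 6870*I*√6)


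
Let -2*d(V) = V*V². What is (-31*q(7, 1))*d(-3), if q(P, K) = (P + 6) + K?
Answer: -5859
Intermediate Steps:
q(P, K) = 6 + K + P (q(P, K) = (6 + P) + K = 6 + K + P)
d(V) = -V³/2 (d(V) = -V*V²/2 = -V³/2)
(-31*q(7, 1))*d(-3) = (-31*(6 + 1 + 7))*(-½*(-3)³) = (-31*14)*(-½*(-27)) = -434*27/2 = -5859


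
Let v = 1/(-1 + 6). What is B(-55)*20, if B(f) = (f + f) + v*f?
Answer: -2420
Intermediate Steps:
v = ⅕ (v = 1/5 = ⅕ ≈ 0.20000)
B(f) = 11*f/5 (B(f) = (f + f) + f/5 = 2*f + f/5 = 11*f/5)
B(-55)*20 = ((11/5)*(-55))*20 = -121*20 = -2420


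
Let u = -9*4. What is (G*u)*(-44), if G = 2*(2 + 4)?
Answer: 19008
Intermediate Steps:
u = -36
G = 12 (G = 2*6 = 12)
(G*u)*(-44) = (12*(-36))*(-44) = -432*(-44) = 19008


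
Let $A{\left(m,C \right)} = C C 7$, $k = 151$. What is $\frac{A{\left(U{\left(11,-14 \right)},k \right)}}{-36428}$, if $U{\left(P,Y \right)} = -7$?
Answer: $- \frac{22801}{5204} \approx -4.3814$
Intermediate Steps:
$A{\left(m,C \right)} = 7 C^{2}$ ($A{\left(m,C \right)} = C^{2} \cdot 7 = 7 C^{2}$)
$\frac{A{\left(U{\left(11,-14 \right)},k \right)}}{-36428} = \frac{7 \cdot 151^{2}}{-36428} = 7 \cdot 22801 \left(- \frac{1}{36428}\right) = 159607 \left(- \frac{1}{36428}\right) = - \frac{22801}{5204}$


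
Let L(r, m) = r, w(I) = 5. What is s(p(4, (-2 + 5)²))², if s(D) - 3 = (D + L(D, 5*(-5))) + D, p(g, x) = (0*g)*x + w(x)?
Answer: 324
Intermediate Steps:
p(g, x) = 5 (p(g, x) = (0*g)*x + 5 = 0*x + 5 = 0 + 5 = 5)
s(D) = 3 + 3*D (s(D) = 3 + ((D + D) + D) = 3 + (2*D + D) = 3 + 3*D)
s(p(4, (-2 + 5)²))² = (3 + 3*5)² = (3 + 15)² = 18² = 324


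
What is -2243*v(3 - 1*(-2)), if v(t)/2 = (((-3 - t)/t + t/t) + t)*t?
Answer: -98692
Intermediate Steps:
v(t) = 2*t*(1 + t + (-3 - t)/t) (v(t) = 2*((((-3 - t)/t + t/t) + t)*t) = 2*((((-3 - t)/t + 1) + t)*t) = 2*(((1 + (-3 - t)/t) + t)*t) = 2*((1 + t + (-3 - t)/t)*t) = 2*(t*(1 + t + (-3 - t)/t)) = 2*t*(1 + t + (-3 - t)/t))
-2243*v(3 - 1*(-2)) = -2243*(-6 + 2*(3 - 1*(-2))²) = -2243*(-6 + 2*(3 + 2)²) = -2243*(-6 + 2*5²) = -2243*(-6 + 2*25) = -2243*(-6 + 50) = -2243*44 = -98692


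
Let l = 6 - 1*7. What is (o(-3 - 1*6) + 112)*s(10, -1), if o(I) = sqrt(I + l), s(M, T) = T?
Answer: -112 - I*sqrt(10) ≈ -112.0 - 3.1623*I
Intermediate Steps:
l = -1 (l = 6 - 7 = -1)
o(I) = sqrt(-1 + I) (o(I) = sqrt(I - 1) = sqrt(-1 + I))
(o(-3 - 1*6) + 112)*s(10, -1) = (sqrt(-1 + (-3 - 1*6)) + 112)*(-1) = (sqrt(-1 + (-3 - 6)) + 112)*(-1) = (sqrt(-1 - 9) + 112)*(-1) = (sqrt(-10) + 112)*(-1) = (I*sqrt(10) + 112)*(-1) = (112 + I*sqrt(10))*(-1) = -112 - I*sqrt(10)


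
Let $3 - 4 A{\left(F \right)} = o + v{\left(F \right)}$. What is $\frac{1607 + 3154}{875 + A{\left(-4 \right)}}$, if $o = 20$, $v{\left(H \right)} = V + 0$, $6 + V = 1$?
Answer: $\frac{4761}{872} \approx 5.4599$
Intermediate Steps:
$V = -5$ ($V = -6 + 1 = -5$)
$v{\left(H \right)} = -5$ ($v{\left(H \right)} = -5 + 0 = -5$)
$A{\left(F \right)} = -3$ ($A{\left(F \right)} = \frac{3}{4} - \frac{20 - 5}{4} = \frac{3}{4} - \frac{15}{4} = -3$)
$\frac{1607 + 3154}{875 + A{\left(-4 \right)}} = \frac{1607 + 3154}{875 - 3} = \frac{4761}{872}$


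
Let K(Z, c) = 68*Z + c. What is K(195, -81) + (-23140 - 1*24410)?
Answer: -34371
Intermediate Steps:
K(Z, c) = c + 68*Z
K(195, -81) + (-23140 - 1*24410) = (-81 + 68*195) + (-23140 - 1*24410) = (-81 + 13260) + (-23140 - 24410) = 13179 - 47550 = -34371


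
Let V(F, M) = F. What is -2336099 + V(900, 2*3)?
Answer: -2335199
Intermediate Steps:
-2336099 + V(900, 2*3) = -2336099 + 900 = -2335199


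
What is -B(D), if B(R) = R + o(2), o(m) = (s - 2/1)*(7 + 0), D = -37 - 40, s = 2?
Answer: 77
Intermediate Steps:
D = -77
o(m) = 0 (o(m) = (2 - 2/1)*(7 + 0) = (2 - 2*1)*7 = (2 - 2)*7 = 0*7 = 0)
B(R) = R (B(R) = R + 0 = R)
-B(D) = -1*(-77) = 77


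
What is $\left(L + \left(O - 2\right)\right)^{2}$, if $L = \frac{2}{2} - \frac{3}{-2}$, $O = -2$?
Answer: $\frac{9}{4} \approx 2.25$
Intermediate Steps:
$L = \frac{5}{2}$ ($L = 2 \cdot \frac{1}{2} - - \frac{3}{2} = 1 + \frac{3}{2} = \frac{5}{2} \approx 2.5$)
$\left(L + \left(O - 2\right)\right)^{2} = \left(\frac{5}{2} - 4\right)^{2} = \left(- \frac{3}{2}\right)^{2} = \frac{9}{4}$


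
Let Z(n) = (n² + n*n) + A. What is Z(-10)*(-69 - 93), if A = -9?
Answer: -30942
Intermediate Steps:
Z(n) = -9 + 2*n² (Z(n) = (n² + n*n) - 9 = (n² + n²) - 9 = 2*n² - 9 = -9 + 2*n²)
Z(-10)*(-69 - 93) = (-9 + 2*(-10)²)*(-69 - 93) = (-9 + 2*100)*(-162) = (-9 + 200)*(-162) = 191*(-162) = -30942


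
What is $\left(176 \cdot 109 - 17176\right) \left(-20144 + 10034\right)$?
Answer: $-20300880$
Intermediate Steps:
$\left(176 \cdot 109 - 17176\right) \left(-20144 + 10034\right) = \left(19184 - 17176\right) \left(-10110\right) = 2008 \left(-10110\right) = -20300880$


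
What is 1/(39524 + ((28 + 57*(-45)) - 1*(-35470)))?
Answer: 1/72457 ≈ 1.3801e-5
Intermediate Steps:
1/(39524 + ((28 + 57*(-45)) - 1*(-35470))) = 1/(39524 + ((28 - 2565) + 35470)) = 1/(39524 + (-2537 + 35470)) = 1/(39524 + 32933) = 1/72457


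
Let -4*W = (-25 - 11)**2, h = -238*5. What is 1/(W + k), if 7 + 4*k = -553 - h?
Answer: -2/333 ≈ -0.0060060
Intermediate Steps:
h = -1190
k = 315/2 (k = -7/4 + (-553 - 1*(-1190))/4 = -7/4 + (-553 + 1190)/4 = -7/4 + (1/4)*637 = -7/4 + 637/4 = 315/2 ≈ 157.50)
W = -324 (W = -(-25 - 11)**2/4 = -1/4*(-36)**2 = -1/4*1296 = -324)
1/(W + k) = 1/(-324 + 315/2) = 1/(-333/2) = -2/333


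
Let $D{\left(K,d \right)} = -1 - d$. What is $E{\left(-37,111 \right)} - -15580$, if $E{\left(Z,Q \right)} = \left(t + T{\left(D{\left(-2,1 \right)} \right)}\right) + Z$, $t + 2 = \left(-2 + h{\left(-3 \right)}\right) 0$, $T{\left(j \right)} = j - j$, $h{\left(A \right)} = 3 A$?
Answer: $15541$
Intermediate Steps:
$T{\left(j \right)} = 0$
$t = -2$ ($t = -2 + \left(-2 + 3 \left(-3\right)\right) 0 = -2 + \left(-2 - 9\right) 0 = -2 - 0 = -2 + 0 = -2$)
$E{\left(Z,Q \right)} = -2 + Z$ ($E{\left(Z,Q \right)} = \left(-2 + 0\right) + Z = -2 + Z$)
$E{\left(-37,111 \right)} - -15580 = \left(-2 - 37\right) - -15580 = -39 + 15580 = 15541$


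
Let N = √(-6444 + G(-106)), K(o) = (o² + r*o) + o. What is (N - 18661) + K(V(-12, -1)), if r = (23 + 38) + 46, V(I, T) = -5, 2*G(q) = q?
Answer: -19176 + I*√6497 ≈ -19176.0 + 80.604*I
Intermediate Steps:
G(q) = q/2
r = 107 (r = 61 + 46 = 107)
K(o) = o² + 108*o (K(o) = (o² + 107*o) + o = o² + 108*o)
N = I*√6497 (N = √(-6444 + (½)*(-106)) = √(-6444 - 53) = √(-6497) = I*√6497 ≈ 80.604*I)
(N - 18661) + K(V(-12, -1)) = (I*√6497 - 18661) - 5*(108 - 5) = (-18661 + I*√6497) - 5*103 = (-18661 + I*√6497) - 515 = -19176 + I*√6497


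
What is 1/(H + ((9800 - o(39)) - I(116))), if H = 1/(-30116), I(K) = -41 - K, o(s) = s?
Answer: 30116/298690487 ≈ 0.00010083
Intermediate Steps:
H = -1/30116 ≈ -3.3205e-5
1/(H + ((9800 - o(39)) - I(116))) = 1/(-1/30116 + ((9800 - 1*39) - (-41 - 1*116))) = 1/(-1/30116 + ((9800 - 39) - (-41 - 116))) = 1/(-1/30116 + (9761 - 1*(-157))) = 1/(-1/30116 + (9761 + 157)) = 1/(-1/30116 + 9918) = 1/(298690487/30116) = 30116/298690487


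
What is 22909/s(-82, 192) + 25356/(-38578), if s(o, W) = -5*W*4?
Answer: -490575221/74069760 ≈ -6.6232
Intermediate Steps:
s(o, W) = -20*W
22909/s(-82, 192) + 25356/(-38578) = 22909/((-20*192)) + 25356/(-38578) = 22909/(-3840) + 25356*(-1/38578) = 22909*(-1/3840) - 12678/19289 = -22909/3840 - 12678/19289 = -490575221/74069760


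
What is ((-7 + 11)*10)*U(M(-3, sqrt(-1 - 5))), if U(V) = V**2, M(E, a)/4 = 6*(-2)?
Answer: 92160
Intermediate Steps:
M(E, a) = -48 (M(E, a) = 4*(6*(-2)) = 4*(-12) = -48)
((-7 + 11)*10)*U(M(-3, sqrt(-1 - 5))) = ((-7 + 11)*10)*(-48)**2 = (4*10)*2304 = 40*2304 = 92160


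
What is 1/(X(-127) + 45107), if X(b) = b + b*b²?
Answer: -1/2003403 ≈ -4.9915e-7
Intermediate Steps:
X(b) = b + b³
1/(X(-127) + 45107) = 1/((-127 + (-127)³) + 45107) = 1/((-127 - 2048383) + 45107) = 1/(-2048510 + 45107) = 1/(-2003403) = -1/2003403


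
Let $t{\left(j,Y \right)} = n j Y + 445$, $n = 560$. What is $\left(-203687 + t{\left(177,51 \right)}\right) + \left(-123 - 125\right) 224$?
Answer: $4796326$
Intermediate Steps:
$t{\left(j,Y \right)} = 445 + 560 Y j$ ($t{\left(j,Y \right)} = 560 j Y + 445 = 560 Y j + 445 = 445 + 560 Y j$)
$\left(-203687 + t{\left(177,51 \right)}\right) + \left(-123 - 125\right) 224 = \left(-203687 + \left(445 + 560 \cdot 51 \cdot 177\right)\right) + \left(-123 - 125\right) 224 = \left(-203687 + \left(445 + 5055120\right)\right) - 55552 = \left(-203687 + 5055565\right) - 55552 = 4851878 - 55552 = 4796326$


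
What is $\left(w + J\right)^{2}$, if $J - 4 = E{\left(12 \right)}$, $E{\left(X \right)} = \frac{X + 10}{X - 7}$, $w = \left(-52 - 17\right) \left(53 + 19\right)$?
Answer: $\frac{614940804}{25} \approx 2.4598 \cdot 10^{7}$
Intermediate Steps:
$w = -4968$ ($w = \left(-69\right) 72 = -4968$)
$E{\left(X \right)} = \frac{10 + X}{-7 + X}$
$J = \frac{42}{5}$ ($J = 4 + \frac{10 + 12}{-7 + 12} = 4 + \frac{1}{5} \cdot 22 = 4 + \frac{22}{5} = \frac{42}{5} \approx 8.4$)
$\left(w + J\right)^{2} = \left(-4968 + \frac{42}{5}\right)^{2} = \left(- \frac{24798}{5}\right)^{2} = \frac{614940804}{25}$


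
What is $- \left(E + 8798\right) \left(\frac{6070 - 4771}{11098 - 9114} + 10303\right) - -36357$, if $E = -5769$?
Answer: $- \frac{61848051791}{1984} \approx -3.1173 \cdot 10^{7}$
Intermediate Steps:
$- \left(E + 8798\right) \left(\frac{6070 - 4771}{11098 - 9114} + 10303\right) - -36357 = - \left(-5769 + 8798\right) \left(\frac{6070 - 4771}{11098 - 9114} + 10303\right) - -36357 = - 3029 \left(\frac{1299}{1984} + 10303\right) + 36357 = - \frac{3029 \cdot 20442451}{1984} + 36357 = \left(-1\right) \frac{61920184079}{1984} + 36357 = - \frac{61920184079}{1984} + 36357 = - \frac{61848051791}{1984}$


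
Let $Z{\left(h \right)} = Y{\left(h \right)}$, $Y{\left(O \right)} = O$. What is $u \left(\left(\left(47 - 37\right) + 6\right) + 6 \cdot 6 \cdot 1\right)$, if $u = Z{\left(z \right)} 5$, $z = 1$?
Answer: $260$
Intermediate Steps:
$Z{\left(h \right)} = h$
$u = 5$ ($u = 1 \cdot 5 = 5$)
$u \left(\left(\left(47 - 37\right) + 6\right) + 6 \cdot 6 \cdot 1\right) = 5 \left(\left(\left(47 - 37\right) + 6\right) + 6 \cdot 6 \cdot 1\right) = 5 \left(\left(10 + 6\right) + 36 \cdot 1\right) = 5 \left(16 + 36\right) = 5 \cdot 52 = 260$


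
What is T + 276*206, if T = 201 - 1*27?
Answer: 57030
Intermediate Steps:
T = 174 (T = 201 - 27 = 174)
T + 276*206 = 174 + 276*206 = 174 + 56856 = 57030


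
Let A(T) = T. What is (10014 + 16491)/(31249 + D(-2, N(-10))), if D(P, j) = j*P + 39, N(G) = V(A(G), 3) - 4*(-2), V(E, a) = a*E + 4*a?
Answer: 8835/10436 ≈ 0.84659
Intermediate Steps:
V(E, a) = 4*a + E*a (V(E, a) = E*a + 4*a = 4*a + E*a)
N(G) = 20 + 3*G (N(G) = 3*(4 + G) - 4*(-2) = (12 + 3*G) + 8 = 20 + 3*G)
D(P, j) = 39 + P*j (D(P, j) = P*j + 39 = 39 + P*j)
(10014 + 16491)/(31249 + D(-2, N(-10))) = (10014 + 16491)/(31249 + (39 - 2*(20 + 3*(-10)))) = 26505/(31249 + (39 - 2*(20 - 30))) = 26505/(31249 + (39 - 2*(-10))) = 26505/(31249 + (39 + 20)) = 26505/(31249 + 59) = 26505/31308 = 26505*(1/31308) = 8835/10436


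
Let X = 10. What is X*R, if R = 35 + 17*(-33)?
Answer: -5260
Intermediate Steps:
R = -526 (R = 35 - 561 = -526)
X*R = 10*(-526) = -5260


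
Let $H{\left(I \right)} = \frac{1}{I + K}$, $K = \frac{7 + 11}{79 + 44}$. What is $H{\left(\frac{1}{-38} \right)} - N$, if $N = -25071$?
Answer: $\frac{4689835}{187} \approx 25079.0$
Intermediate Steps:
$K = \frac{6}{41}$ ($K = \frac{18}{123} = 18 \cdot \frac{1}{123} = \frac{6}{41} \approx 0.14634$)
$H{\left(I \right)} = \frac{1}{\frac{6}{41} + I}$ ($H{\left(I \right)} = \frac{1}{I + \frac{6}{41}} = \frac{1}{\frac{6}{41} + I}$)
$H{\left(\frac{1}{-38} \right)} - N = \frac{41}{6 + \frac{41}{-38}} - -25071 = \frac{41}{6 + 41 \left(- \frac{1}{38}\right)} + 25071 = \frac{41}{6 - \frac{41}{38}} + 25071 = \frac{41}{\frac{187}{38}} + 25071 = 41 \cdot \frac{38}{187} + 25071 = \frac{1558}{187} + 25071 = \frac{4689835}{187}$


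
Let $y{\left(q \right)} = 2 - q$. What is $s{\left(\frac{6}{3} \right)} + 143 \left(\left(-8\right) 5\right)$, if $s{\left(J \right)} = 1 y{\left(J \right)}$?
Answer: $-5720$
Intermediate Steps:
$s{\left(J \right)} = 2 - J$ ($s{\left(J \right)} = 1 \left(2 - J\right) = 2 - J$)
$s{\left(\frac{6}{3} \right)} + 143 \left(\left(-8\right) 5\right) = \left(2 - \frac{6}{3}\right) + 143 \left(\left(-8\right) 5\right) = \left(2 - 6 \cdot \frac{1}{3}\right) + 143 \left(-40\right) = \left(2 - 2\right) - 5720 = 0 - 5720 = -5720$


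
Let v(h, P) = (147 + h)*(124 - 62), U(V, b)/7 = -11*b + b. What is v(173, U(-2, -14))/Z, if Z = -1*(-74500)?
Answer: 992/3725 ≈ 0.26631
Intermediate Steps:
U(V, b) = -70*b (U(V, b) = 7*(-11*b + b) = 7*(-10*b) = -70*b)
v(h, P) = 9114 + 62*h (v(h, P) = (147 + h)*62 = 9114 + 62*h)
Z = 74500
v(173, U(-2, -14))/Z = (9114 + 62*173)/74500 = (9114 + 10726)*(1/74500) = 19840*(1/74500) = 992/3725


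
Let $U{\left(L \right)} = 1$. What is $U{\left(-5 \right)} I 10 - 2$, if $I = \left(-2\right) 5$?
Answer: $-102$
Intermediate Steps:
$I = -10$
$U{\left(-5 \right)} I 10 - 2 = 1 \left(\left(-10\right) 10\right) - 2 = 1 \left(-100\right) - 2 = -100 - 2 = -102$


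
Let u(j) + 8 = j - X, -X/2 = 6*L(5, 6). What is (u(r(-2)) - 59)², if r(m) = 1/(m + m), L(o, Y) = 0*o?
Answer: 72361/16 ≈ 4522.6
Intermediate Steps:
L(o, Y) = 0
X = 0 (X = -12*0 = -2*0 = 0)
r(m) = 1/(2*m)
u(j) = -8 + j (u(j) = -8 + (j - 1*0) = -8 + (j + 0) = -8 + j)
(u(r(-2)) - 59)² = ((-8 + (½)/(-2)) - 59)² = ((-8 + (½)*(-½)) - 59)² = ((-8 - ¼) - 59)² = (-33/4 - 59)² = (-269/4)² = 72361/16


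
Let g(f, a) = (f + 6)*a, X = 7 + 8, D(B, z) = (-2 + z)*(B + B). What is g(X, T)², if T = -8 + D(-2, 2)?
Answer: 28224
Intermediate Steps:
D(B, z) = 2*B*(-2 + z) (D(B, z) = (-2 + z)*(2*B) = 2*B*(-2 + z))
X = 15
T = -8 (T = -8 + 2*(-2)*(-2 + 2) = -8 + 2*(-2)*0 = -8 + 0 = -8)
g(f, a) = a*(6 + f) (g(f, a) = (6 + f)*a = a*(6 + f))
g(X, T)² = (-8*(6 + 15))² = (-8*21)² = (-168)² = 28224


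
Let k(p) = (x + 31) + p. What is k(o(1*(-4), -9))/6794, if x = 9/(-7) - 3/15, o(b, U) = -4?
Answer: 893/237790 ≈ 0.0037554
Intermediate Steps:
x = -52/35 (x = 9*(-1/7) - 3*1/15 = -9/7 - 1/5 = -52/35 ≈ -1.4857)
k(p) = 1033/35 + p (k(p) = (-52/35 + 31) + p = 1033/35 + p)
k(o(1*(-4), -9))/6794 = (1033/35 - 4)/6794 = (893/35)*(1/6794) = 893/237790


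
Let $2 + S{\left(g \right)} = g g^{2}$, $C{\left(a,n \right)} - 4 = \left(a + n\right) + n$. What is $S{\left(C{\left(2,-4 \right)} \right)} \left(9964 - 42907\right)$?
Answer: $329430$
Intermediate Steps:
$C{\left(a,n \right)} = 4 + a + 2 n$ ($C{\left(a,n \right)} = 4 + \left(\left(a + n\right) + n\right) = 4 + \left(a + 2 n\right) = 4 + a + 2 n$)
$S{\left(g \right)} = -2 + g^{3}$ ($S{\left(g \right)} = -2 + g g^{2} = -2 + g^{3}$)
$S{\left(C{\left(2,-4 \right)} \right)} \left(9964 - 42907\right) = \left(-2 + \left(4 + 2 + 2 \left(-4\right)\right)^{3}\right) \left(9964 - 42907\right) = \left(-2 + \left(4 + 2 - 8\right)^{3}\right) \left(-32943\right) = \left(-2 + \left(-2\right)^{3}\right) \left(-32943\right) = \left(-2 - 8\right) \left(-32943\right) = \left(-10\right) \left(-32943\right) = 329430$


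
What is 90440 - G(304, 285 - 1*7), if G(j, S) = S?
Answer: 90162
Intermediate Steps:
90440 - G(304, 285 - 1*7) = 90440 - (285 - 1*7) = 90440 - (285 - 7) = 90440 - 1*278 = 90440 - 278 = 90162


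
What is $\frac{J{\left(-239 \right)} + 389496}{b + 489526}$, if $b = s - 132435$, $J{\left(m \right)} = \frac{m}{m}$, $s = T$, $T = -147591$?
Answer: $\frac{389497}{209500} \approx 1.8592$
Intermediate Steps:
$s = -147591$
$J{\left(m \right)} = 1$
$b = -280026$ ($b = -147591 - 132435 = -280026$)
$\frac{J{\left(-239 \right)} + 389496}{b + 489526} = \frac{1 + 389496}{-280026 + 489526} = \frac{389497}{209500}$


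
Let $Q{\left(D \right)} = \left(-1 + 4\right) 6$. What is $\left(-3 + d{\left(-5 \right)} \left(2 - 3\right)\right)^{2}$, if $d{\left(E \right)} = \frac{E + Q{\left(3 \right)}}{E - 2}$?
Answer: $\frac{64}{49} \approx 1.3061$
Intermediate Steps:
$Q{\left(D \right)} = 18$ ($Q{\left(D \right)} = 3 \cdot 6 = 18$)
$d{\left(E \right)} = \frac{18 + E}{-2 + E}$ ($d{\left(E \right)} = \frac{E + 18}{E - 2} = \frac{18 + E}{-2 + E}$)
$\left(-3 + d{\left(-5 \right)} \left(2 - 3\right)\right)^{2} = \left(-3 + \frac{18 - 5}{-2 - 5} \left(2 - 3\right)\right)^{2} = \left(-3 + \frac{1}{-7} \cdot 13 \left(-1\right)\right)^{2} = \left(-3 + \left(- \frac{1}{7}\right) 13 \left(-1\right)\right)^{2} = \left(-3 - - \frac{13}{7}\right)^{2} = \left(-3 + \frac{13}{7}\right)^{2} = \left(- \frac{8}{7}\right)^{2} = \frac{64}{49}$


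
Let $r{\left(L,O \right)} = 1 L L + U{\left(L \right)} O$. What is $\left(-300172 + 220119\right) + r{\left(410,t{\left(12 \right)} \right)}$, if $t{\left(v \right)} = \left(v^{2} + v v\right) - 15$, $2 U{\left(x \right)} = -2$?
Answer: $87774$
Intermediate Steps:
$U{\left(x \right)} = -1$ ($U{\left(x \right)} = \frac{1}{2} \left(-2\right) = -1$)
$t{\left(v \right)} = -15 + 2 v^{2}$ ($t{\left(v \right)} = \left(v^{2} + v^{2}\right) - 15 = 2 v^{2} - 15 = -15 + 2 v^{2}$)
$r{\left(L,O \right)} = L^{2} - O$ ($r{\left(L,O \right)} = 1 L L - O = L L - O = L^{2} - O$)
$\left(-300172 + 220119\right) + r{\left(410,t{\left(12 \right)} \right)} = \left(-300172 + 220119\right) - \left(-15 - 168100 + 288\right) = -80053 + \left(168100 - \left(-15 + 2 \cdot 144\right)\right) = -80053 + \left(168100 - \left(-15 + 288\right)\right) = -80053 + \left(168100 - 273\right) = -80053 + 167827 = 87774$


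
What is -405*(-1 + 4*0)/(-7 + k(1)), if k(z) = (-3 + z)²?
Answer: -135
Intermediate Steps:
-405*(-1 + 4*0)/(-7 + k(1)) = -405*(-1 + 4*0)/(-7 + (-3 + 1)²) = -405*(-1 + 0)/(-7 + (-2)²) = -(-405)/(-7 + 4) = -(-405)/(-3) = -(-405)*(-1)/3 = -405*⅓ = -135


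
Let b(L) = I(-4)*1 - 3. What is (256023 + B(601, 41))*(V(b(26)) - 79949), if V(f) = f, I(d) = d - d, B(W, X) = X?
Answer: -20472828928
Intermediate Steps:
I(d) = 0
b(L) = -3 (b(L) = 0*1 - 3 = 0 - 3 = -3)
(256023 + B(601, 41))*(V(b(26)) - 79949) = (256023 + 41)*(-3 - 79949) = 256064*(-79952) = -20472828928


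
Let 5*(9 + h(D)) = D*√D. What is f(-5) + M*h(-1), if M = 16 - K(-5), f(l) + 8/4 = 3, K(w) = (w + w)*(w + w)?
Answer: 757 + 84*I/5 ≈ 757.0 + 16.8*I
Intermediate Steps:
K(w) = 4*w² (K(w) = (2*w)*(2*w) = 4*w²)
f(l) = 1 (f(l) = -2 + 3 = 1)
h(D) = -9 + D^(3/2)/5 (h(D) = -9 + (D*√D)/5 = -9 + D^(3/2)/5)
M = -84 (M = 16 - 4*(-5)² = 16 - 4*25 = 16 - 1*100 = 16 - 100 = -84)
f(-5) + M*h(-1) = 1 - 84*(-9 + (-1)^(3/2)/5) = 1 - 84*(-9 + (-I)/5) = 1 - 84*(-9 - I/5) = 1 + (756 + 84*I/5) = 757 + 84*I/5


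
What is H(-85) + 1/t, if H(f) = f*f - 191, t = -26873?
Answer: 189024681/26873 ≈ 7034.0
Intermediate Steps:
H(f) = -191 + f² (H(f) = f² - 191 = -191 + f²)
H(-85) + 1/t = (-191 + (-85)²) + 1/(-26873) = (-191 + 7225) - 1/26873 = 7034 - 1/26873 = 189024681/26873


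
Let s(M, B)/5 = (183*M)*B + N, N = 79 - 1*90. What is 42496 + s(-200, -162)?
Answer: 29688441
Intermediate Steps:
N = -11 (N = 79 - 90 = -11)
s(M, B) = -55 + 915*B*M (s(M, B) = 5*((183*M)*B - 11) = 5*(183*B*M - 11) = 5*(-11 + 183*B*M) = -55 + 915*B*M)
42496 + s(-200, -162) = 42496 + (-55 + 915*(-162)*(-200)) = 42496 + (-55 + 29646000) = 42496 + 29645945 = 29688441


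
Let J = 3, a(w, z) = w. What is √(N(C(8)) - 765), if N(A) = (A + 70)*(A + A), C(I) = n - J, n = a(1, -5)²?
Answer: I*√1037 ≈ 32.203*I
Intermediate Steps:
n = 1 (n = 1² = 1)
C(I) = -2 (C(I) = 1 - 1*3 = 1 - 3 = -2)
N(A) = 2*A*(70 + A) (N(A) = (70 + A)*(2*A) = 2*A*(70 + A))
√(N(C(8)) - 765) = √(2*(-2)*(70 - 2) - 765) = √(2*(-2)*68 - 765) = √(-272 - 765) = √(-1037) = I*√1037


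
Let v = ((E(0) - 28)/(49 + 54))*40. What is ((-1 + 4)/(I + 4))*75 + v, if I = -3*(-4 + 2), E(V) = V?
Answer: 2395/206 ≈ 11.626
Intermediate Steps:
I = 6 (I = -3*(-2) = 6)
v = -1120/103 (v = ((0 - 28)/(49 + 54))*40 = -28/103*40 = -1120/103 ≈ -10.874)
((-1 + 4)/(I + 4))*75 + v = ((-1 + 4)/(6 + 4))*75 - 1120/103 = (3/10)*75 - 1120/103 = 45/2 - 1120/103 = 2395/206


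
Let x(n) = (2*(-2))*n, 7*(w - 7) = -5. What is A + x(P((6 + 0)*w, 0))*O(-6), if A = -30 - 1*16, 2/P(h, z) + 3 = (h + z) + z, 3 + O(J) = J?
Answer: -1186/27 ≈ -43.926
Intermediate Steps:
w = 44/7 (w = 7 + (⅐)*(-5) = 7 - 5/7 = 44/7 ≈ 6.2857)
O(J) = -3 + J
P(h, z) = 2/(-3 + h + 2*z) (P(h, z) = 2/(-3 + ((h + z) + z)) = 2/(-3 + (h + 2*z)) = 2/(-3 + h + 2*z))
x(n) = -4*n
A = -46 (A = -30 - 16 = -46)
A + x(P((6 + 0)*w, 0))*O(-6) = -46 + (-8/(-3 + (6 + 0)*(44/7) + 2*0))*(-3 - 6) = -46 - 8/(-3 + 6*(44/7) + 0)*(-9) = -46 - 8/(-3 + 264/7 + 0)*(-9) = -46 - 8/243/7*(-9) = -46 - 8*7/243*(-9) = -46 - 4*14/243*(-9) = -46 - 56/243*(-9) = -46 + 56/27 = -1186/27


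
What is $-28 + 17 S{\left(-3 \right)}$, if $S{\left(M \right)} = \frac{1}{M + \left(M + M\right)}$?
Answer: $- \frac{269}{9} \approx -29.889$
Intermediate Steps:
$S{\left(M \right)} = \frac{1}{3 M}$ ($S{\left(M \right)} = \frac{1}{M + 2 M} = \frac{1}{3 M}$)
$-28 + 17 S{\left(-3 \right)} = -28 + 17 \frac{1}{3 \left(-3\right)} = -28 + 17 \cdot \frac{1}{3} \left(- \frac{1}{3}\right) = -28 + 17 \left(- \frac{1}{9}\right) = -28 - \frac{17}{9} = - \frac{269}{9}$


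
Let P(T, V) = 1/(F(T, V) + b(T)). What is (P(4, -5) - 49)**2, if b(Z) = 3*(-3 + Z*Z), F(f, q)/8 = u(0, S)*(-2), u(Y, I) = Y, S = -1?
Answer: 3648100/1521 ≈ 2398.5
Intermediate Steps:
F(f, q) = 0 (F(f, q) = 8*(0*(-2)) = 8*0 = 0)
b(Z) = -9 + 3*Z**2 (b(Z) = 3*(-3 + Z**2) = -9 + 3*Z**2)
P(T, V) = 1/(-9 + 3*T**2) (P(T, V) = 1/(0 + (-9 + 3*T**2)) = 1/(-9 + 3*T**2))
(P(4, -5) - 49)**2 = (1/(3*(-3 + 4**2)) - 49)**2 = (1/(3*(-3 + 16)) - 49)**2 = ((1/3)/13 - 49)**2 = ((1/3)*(1/13) - 49)**2 = (1/39 - 49)**2 = (-1910/39)**2 = 3648100/1521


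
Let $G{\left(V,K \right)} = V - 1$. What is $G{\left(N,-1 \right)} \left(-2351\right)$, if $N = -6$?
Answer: $16457$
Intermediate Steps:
$G{\left(V,K \right)} = -1 + V$
$G{\left(N,-1 \right)} \left(-2351\right) = \left(-1 - 6\right) \left(-2351\right) = \left(-7\right) \left(-2351\right) = 16457$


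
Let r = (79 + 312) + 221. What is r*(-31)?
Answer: -18972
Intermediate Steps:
r = 612 (r = 391 + 221 = 612)
r*(-31) = 612*(-31) = -18972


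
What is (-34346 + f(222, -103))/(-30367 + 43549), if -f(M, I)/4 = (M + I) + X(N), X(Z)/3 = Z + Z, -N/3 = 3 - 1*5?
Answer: -17483/6591 ≈ -2.6526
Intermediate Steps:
N = 6 (N = -3*(3 - 1*5) = -3*(3 - 5) = -3*(-2) = 6)
X(Z) = 6*Z (X(Z) = 3*(Z + Z) = 3*(2*Z) = 6*Z)
f(M, I) = -144 - 4*I - 4*M (f(M, I) = -4*((M + I) + 6*6) = -4*((I + M) + 36) = -4*(36 + I + M) = -144 - 4*I - 4*M)
(-34346 + f(222, -103))/(-30367 + 43549) = (-34346 + (-144 - 4*(-103) - 4*222))/(-30367 + 43549) = (-34346 + (-144 + 412 - 888))/13182 = (-34346 - 620)*(1/13182) = -34966*1/13182 = -17483/6591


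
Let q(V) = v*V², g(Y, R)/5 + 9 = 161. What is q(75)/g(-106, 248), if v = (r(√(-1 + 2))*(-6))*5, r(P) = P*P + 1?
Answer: -16875/38 ≈ -444.08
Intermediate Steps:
r(P) = 1 + P² (r(P) = P² + 1 = 1 + P²)
g(Y, R) = 760 (g(Y, R) = -45 + 5*161 = -45 + 805 = 760)
v = -60 (v = ((1 + (√(-1 + 2))²)*(-6))*5 = ((1 + (√1)²)*(-6))*5 = ((1 + 1²)*(-6))*5 = ((1 + 1)*(-6))*5 = (2*(-6))*5 = -12*5 = -60)
q(V) = -60*V²
q(75)/g(-106, 248) = -60*75²/760 = -60*5625*(1/760) = -337500*1/760 = -16875/38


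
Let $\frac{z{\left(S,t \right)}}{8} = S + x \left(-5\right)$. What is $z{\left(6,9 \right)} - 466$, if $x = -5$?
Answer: $-218$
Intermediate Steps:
$z{\left(S,t \right)} = 200 + 8 S$ ($z{\left(S,t \right)} = 8 \left(S - -25\right) = 8 \left(S + 25\right) = 8 \left(25 + S\right) = 200 + 8 S$)
$z{\left(6,9 \right)} - 466 = \left(200 + 8 \cdot 6\right) - 466 = \left(200 + 48\right) - 466 = 248 - 466 = -218$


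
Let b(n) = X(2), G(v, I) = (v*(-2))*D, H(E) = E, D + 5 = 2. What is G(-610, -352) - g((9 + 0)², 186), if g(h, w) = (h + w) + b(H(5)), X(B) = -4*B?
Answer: -3919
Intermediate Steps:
D = -3 (D = -5 + 2 = -3)
G(v, I) = 6*v (G(v, I) = (v*(-2))*(-3) = -2*v*(-3) = 6*v)
b(n) = -8 (b(n) = -4*2 = -8)
g(h, w) = -8 + h + w (g(h, w) = (h + w) - 8 = -8 + h + w)
G(-610, -352) - g((9 + 0)², 186) = 6*(-610) - (-8 + (9 + 0)² + 186) = -3660 - (-8 + 9² + 186) = -3660 - (-8 + 81 + 186) = -3660 - 1*259 = -3660 - 259 = -3919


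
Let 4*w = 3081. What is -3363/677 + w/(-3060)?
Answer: -14416319/2762160 ≈ -5.2192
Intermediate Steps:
w = 3081/4 (w = (¼)*3081 = 3081/4 ≈ 770.25)
-3363/677 + w/(-3060) = -3363/677 + (3081/4)/(-3060) = -3363*1/677 + (3081/4)*(-1/3060) = -3363/677 - 1027/4080 = -14416319/2762160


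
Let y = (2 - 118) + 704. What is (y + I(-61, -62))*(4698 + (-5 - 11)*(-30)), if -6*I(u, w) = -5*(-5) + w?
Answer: 3076595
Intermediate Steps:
y = 588 (y = -116 + 704 = 588)
I(u, w) = -25/6 - w/6 (I(u, w) = -(-5*(-5) + w)/6 = -(25 + w)/6 = -25/6 - w/6)
(y + I(-61, -62))*(4698 + (-5 - 11)*(-30)) = (588 + (-25/6 - 1/6*(-62)))*(4698 + (-5 - 11)*(-30)) = (588 + (-25/6 + 31/3))*(4698 - 16*(-30)) = (588 + 37/6)*(4698 + 480) = (3565/6)*5178 = 3076595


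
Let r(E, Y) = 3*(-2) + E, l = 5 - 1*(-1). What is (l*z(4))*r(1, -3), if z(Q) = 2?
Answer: -60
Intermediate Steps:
l = 6 (l = 5 + 1 = 6)
r(E, Y) = -6 + E
(l*z(4))*r(1, -3) = (6*2)*(-6 + 1) = 12*(-5) = -60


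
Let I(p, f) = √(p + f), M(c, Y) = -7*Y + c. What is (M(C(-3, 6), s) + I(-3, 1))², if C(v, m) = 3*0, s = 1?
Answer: (7 - I*√2)² ≈ 47.0 - 19.799*I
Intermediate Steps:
C(v, m) = 0
M(c, Y) = c - 7*Y
I(p, f) = √(f + p)
(M(C(-3, 6), s) + I(-3, 1))² = ((0 - 7*1) + √(1 - 3))² = ((0 - 7) + √(-2))² = (-7 + I*√2)²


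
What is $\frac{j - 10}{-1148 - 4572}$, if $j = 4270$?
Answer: $- \frac{213}{286} \approx -0.74475$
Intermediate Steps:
$\frac{j - 10}{-1148 - 4572} = \frac{4270 - 10}{-1148 - 4572} = \frac{4260}{-5720} = 4260 \left(- \frac{1}{5720}\right) = - \frac{213}{286}$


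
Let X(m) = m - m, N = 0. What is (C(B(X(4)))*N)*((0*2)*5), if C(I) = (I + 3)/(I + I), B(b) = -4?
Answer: 0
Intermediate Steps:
X(m) = 0
C(I) = (3 + I)/(2*I) (C(I) = (3 + I)/((2*I)) = (3 + I)*(1/(2*I)) = (3 + I)/(2*I))
(C(B(X(4)))*N)*((0*2)*5) = (((½)*(3 - 4)/(-4))*0)*((0*2)*5) = (((½)*(-¼)*(-1))*0)*(0*5) = ((⅛)*0)*0 = 0*0 = 0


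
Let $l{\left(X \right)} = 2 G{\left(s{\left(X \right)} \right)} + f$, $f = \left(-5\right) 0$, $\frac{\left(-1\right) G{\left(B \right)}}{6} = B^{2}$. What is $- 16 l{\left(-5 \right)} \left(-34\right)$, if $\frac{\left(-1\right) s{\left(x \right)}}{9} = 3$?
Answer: $-4758912$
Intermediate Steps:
$s{\left(x \right)} = -27$ ($s{\left(x \right)} = \left(-9\right) 3 = -27$)
$G{\left(B \right)} = - 6 B^{2}$
$f = 0$
$l{\left(X \right)} = -8748$ ($l{\left(X \right)} = 2 \left(- 6 \left(-27\right)^{2}\right) + 0 = 2 \left(\left(-6\right) 729\right) + 0 = 2 \left(-4374\right) + 0 = -8748 + 0 = -8748$)
$- 16 l{\left(-5 \right)} \left(-34\right) = \left(-16\right) \left(-8748\right) \left(-34\right) = 139968 \left(-34\right) = -4758912$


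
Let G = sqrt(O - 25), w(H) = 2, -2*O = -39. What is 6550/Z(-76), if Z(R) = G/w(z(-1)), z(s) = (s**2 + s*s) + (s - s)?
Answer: -13100*I*sqrt(22)/11 ≈ -5585.9*I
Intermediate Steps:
O = 39/2 (O = -1/2*(-39) = 39/2 ≈ 19.500)
z(s) = 2*s**2 (z(s) = (s**2 + s**2) + 0 = 2*s**2 + 0 = 2*s**2)
G = I*sqrt(22)/2 (G = sqrt(39/2 - 25) = sqrt(-11/2) = I*sqrt(22)/2 ≈ 2.3452*I)
Z(R) = I*sqrt(22)/4 (Z(R) = (I*sqrt(22)/2)/2 = (I*sqrt(22)/2)*(1/2) = I*sqrt(22)/4)
6550/Z(-76) = 6550/((I*sqrt(22)/4)) = 6550*(-2*I*sqrt(22)/11) = -13100*I*sqrt(22)/11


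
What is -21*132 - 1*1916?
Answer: -4688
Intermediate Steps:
-21*132 - 1*1916 = -2772 - 1916 = -4688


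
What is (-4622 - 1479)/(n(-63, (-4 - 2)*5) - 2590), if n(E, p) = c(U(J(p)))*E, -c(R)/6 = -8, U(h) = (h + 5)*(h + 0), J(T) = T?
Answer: 6101/5614 ≈ 1.0867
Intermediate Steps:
U(h) = h*(5 + h) (U(h) = (5 + h)*h = h*(5 + h))
c(R) = 48 (c(R) = -6*(-8) = 48)
n(E, p) = 48*E
(-4622 - 1479)/(n(-63, (-4 - 2)*5) - 2590) = (-4622 - 1479)/(48*(-63) - 2590) = -6101/(-3024 - 2590) = -6101/(-5614) = -6101*(-1/5614) = 6101/5614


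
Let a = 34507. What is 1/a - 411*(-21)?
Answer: 297829918/34507 ≈ 8631.0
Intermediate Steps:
1/a - 411*(-21) = 1/34507 - 411*(-21) = 1/34507 - 1*(-8631) = 1/34507 + 8631 = 297829918/34507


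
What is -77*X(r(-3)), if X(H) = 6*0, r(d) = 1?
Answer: 0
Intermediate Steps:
X(H) = 0
-77*X(r(-3)) = -77*0 = 0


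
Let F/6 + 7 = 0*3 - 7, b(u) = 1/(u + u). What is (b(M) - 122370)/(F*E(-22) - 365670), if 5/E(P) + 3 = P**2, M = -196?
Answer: 23073108721/68947974480 ≈ 0.33465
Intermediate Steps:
b(u) = 1/(2*u)
E(P) = 5/(-3 + P**2)
F = -84 (F = -42 + 6*(0*3 - 7) = -42 + 6*(0 - 7) = -42 + 6*(-7) = -42 - 42 = -84)
(b(M) - 122370)/(F*E(-22) - 365670) = ((1/2)/(-196) - 122370)/(-420/(-3 + (-22)**2) - 365670) = ((1/2)*(-1/196) - 122370)/(-420/(-3 + 484) - 365670) = (-1/392 - 122370)/(-420/481 - 365670) = -47969041/(392*(-420/481 - 365670)) = -47969041/(392*(-175887690/481)) = -47969041/392*(-481/175887690) = 23073108721/68947974480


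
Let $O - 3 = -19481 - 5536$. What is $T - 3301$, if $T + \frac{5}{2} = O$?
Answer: $- \frac{56635}{2} \approx -28318.0$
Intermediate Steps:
$O = -25014$ ($O = 3 - 25017 = -25014$)
$T = - \frac{50033}{2}$ ($T = - \frac{5}{2} - 25014 = - \frac{50033}{2} \approx -25017.0$)
$T - 3301 = - \frac{50033}{2} - 3301 = - \frac{56635}{2}$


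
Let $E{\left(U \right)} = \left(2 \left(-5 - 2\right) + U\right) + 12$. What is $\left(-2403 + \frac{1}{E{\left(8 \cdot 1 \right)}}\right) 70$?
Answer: $- \frac{504595}{3} \approx -1.682 \cdot 10^{5}$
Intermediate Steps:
$E{\left(U \right)} = -2 + U$ ($E{\left(U \right)} = \left(2 \left(-7\right) + U\right) + 12 = \left(-14 + U\right) + 12 = -2 + U$)
$\left(-2403 + \frac{1}{E{\left(8 \cdot 1 \right)}}\right) 70 = \left(-2403 + \frac{1}{-2 + 8 \cdot 1}\right) 70 = \left(-2403 + \frac{1}{-2 + 8}\right) 70 = \left(-2403 + \frac{1}{6}\right) 70 = \left(- \frac{14417}{6}\right) 70 = - \frac{504595}{3}$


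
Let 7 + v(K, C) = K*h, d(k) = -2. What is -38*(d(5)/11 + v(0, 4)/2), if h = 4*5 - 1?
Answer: 1539/11 ≈ 139.91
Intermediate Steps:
h = 19 (h = 20 - 1 = 19)
v(K, C) = -7 + 19*K (v(K, C) = -7 + K*19 = -7 + 19*K)
-38*(d(5)/11 + v(0, 4)/2) = -38*(-2/11 + (-7 + 19*0)/2) = -38*(-2*1/11 + (-7 + 0)*(½)) = -38*(-2/11 - 7*½) = -38*(-2/11 - 7/2) = -38*(-81/22) = 1539/11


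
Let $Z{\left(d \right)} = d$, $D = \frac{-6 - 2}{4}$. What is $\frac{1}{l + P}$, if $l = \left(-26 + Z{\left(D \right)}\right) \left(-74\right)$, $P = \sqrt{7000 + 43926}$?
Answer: $\frac{1036}{2121129} - \frac{\sqrt{50926}}{4242258} \approx 0.00043522$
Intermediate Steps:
$D = -2$ ($D = \left(-6 - 2\right) \frac{1}{4} = \left(-8\right) \frac{1}{4} = -2$)
$P = \sqrt{50926} \approx 225.67$
$l = 2072$ ($l = \left(-26 - 2\right) \left(-74\right) = \left(-28\right) \left(-74\right) = 2072$)
$\frac{1}{l + P} = \frac{1}{2072 + \sqrt{50926}}$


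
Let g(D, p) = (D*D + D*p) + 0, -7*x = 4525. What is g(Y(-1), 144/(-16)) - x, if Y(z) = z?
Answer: 4595/7 ≈ 656.43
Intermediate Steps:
x = -4525/7 (x = -1/7*4525 = -4525/7 ≈ -646.43)
g(D, p) = D**2 + D*p (g(D, p) = (D**2 + D*p) + 0 = D**2 + D*p)
g(Y(-1), 144/(-16)) - x = -(-1 + 144/(-16)) - 1*(-4525/7) = -(-1 + 144*(-1/16)) + 4525/7 = -(-1 - 9) + 4525/7 = -1*(-10) + 4525/7 = 10 + 4525/7 = 4595/7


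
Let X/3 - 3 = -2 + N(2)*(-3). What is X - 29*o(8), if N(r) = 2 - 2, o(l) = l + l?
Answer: -461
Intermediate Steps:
o(l) = 2*l
N(r) = 0
X = 3 (X = 9 + 3*(-2 + 0*(-3)) = 9 + 3*(-2 + 0) = 9 + 3*(-2) = 9 - 6 = 3)
X - 29*o(8) = 3 - 58*8 = 3 - 29*16 = 3 - 464 = -461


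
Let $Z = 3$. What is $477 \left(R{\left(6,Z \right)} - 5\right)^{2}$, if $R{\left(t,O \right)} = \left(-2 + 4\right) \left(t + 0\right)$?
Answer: $23373$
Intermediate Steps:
$R{\left(t,O \right)} = 2 t$
$477 \left(R{\left(6,Z \right)} - 5\right)^{2} = 477 \left(2 \cdot 6 - 5\right)^{2} = 477 \left(12 - 5\right)^{2} = 477 \cdot 7^{2} = 477 \cdot 49 = 23373$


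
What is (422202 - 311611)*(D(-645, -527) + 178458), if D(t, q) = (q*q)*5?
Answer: 173307487873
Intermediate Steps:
D(t, q) = 5*q² (D(t, q) = q²*5 = 5*q²)
(422202 - 311611)*(D(-645, -527) + 178458) = (422202 - 311611)*(5*(-527)² + 178458) = 110591*(5*277729 + 178458) = 110591*(1388645 + 178458) = 110591*1567103 = 173307487873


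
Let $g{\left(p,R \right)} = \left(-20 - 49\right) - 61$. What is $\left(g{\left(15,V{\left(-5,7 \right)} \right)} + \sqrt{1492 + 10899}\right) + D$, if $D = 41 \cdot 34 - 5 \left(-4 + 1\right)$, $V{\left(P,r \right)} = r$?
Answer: $1279 + \sqrt{12391} \approx 1390.3$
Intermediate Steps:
$g{\left(p,R \right)} = -130$ ($g{\left(p,R \right)} = -69 - 61 = -130$)
$D = 1409$ ($D = 1394 - -15 = 1394 + 15 = 1409$)
$\left(g{\left(15,V{\left(-5,7 \right)} \right)} + \sqrt{1492 + 10899}\right) + D = \left(-130 + \sqrt{1492 + 10899}\right) + 1409 = \left(-130 + \sqrt{12391}\right) + 1409 = 1279 + \sqrt{12391}$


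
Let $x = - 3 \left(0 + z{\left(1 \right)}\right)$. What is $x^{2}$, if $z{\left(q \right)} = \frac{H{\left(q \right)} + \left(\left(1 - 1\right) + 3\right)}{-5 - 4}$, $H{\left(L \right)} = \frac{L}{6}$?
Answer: $\frac{361}{324} \approx 1.1142$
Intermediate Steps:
$H{\left(L \right)} = \frac{L}{6}$ ($H{\left(L \right)} = L \frac{1}{6} = \frac{L}{6}$)
$z{\left(q \right)} = - \frac{1}{3} - \frac{q}{54}$ ($z{\left(q \right)} = \frac{\frac{q}{6} + \left(\left(1 - 1\right) + 3\right)}{-5 - 4} = \frac{\frac{q}{6} + \left(0 + 3\right)}{-9} = \left(\frac{q}{6} + 3\right) \left(- \frac{1}{9}\right) = \left(3 + \frac{q}{6}\right) \left(- \frac{1}{9}\right) = - \frac{1}{3} - \frac{q}{54}$)
$x = \frac{19}{18}$ ($x = - 3 \left(0 - \frac{19}{54}\right) = \left(-3\right) \left(- \frac{19}{54}\right) = \frac{19}{18} \approx 1.0556$)
$x^{2} = \left(\frac{19}{18}\right)^{2} = \frac{361}{324}$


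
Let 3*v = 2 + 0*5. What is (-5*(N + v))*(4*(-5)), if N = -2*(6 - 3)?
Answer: -1600/3 ≈ -533.33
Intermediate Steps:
N = -6 (N = -2*3 = -6)
v = ⅔ (v = (2 + 0*5)/3 = (2 + 0)/3 = (⅓)*2 = ⅔ ≈ 0.66667)
(-5*(N + v))*(4*(-5)) = (-5*(-6 + ⅔))*(4*(-5)) = -5*(-16/3)*(-20) = (80/3)*(-20) = -1600/3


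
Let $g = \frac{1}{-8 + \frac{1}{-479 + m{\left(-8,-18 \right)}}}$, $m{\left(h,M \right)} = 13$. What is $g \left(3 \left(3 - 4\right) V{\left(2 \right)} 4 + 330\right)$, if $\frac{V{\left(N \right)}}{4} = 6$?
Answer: $- \frac{6524}{1243} \approx -5.2486$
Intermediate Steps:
$V{\left(N \right)} = 24$ ($V{\left(N \right)} = 4 \cdot 6 = 24$)
$g = - \frac{466}{3729}$ ($g = \frac{1}{-8 + \frac{1}{-479 + 13}} = \frac{1}{-8 + \frac{1}{-466}} = \frac{1}{-8 - \frac{1}{466}} = \frac{1}{- \frac{3729}{466}} = - \frac{466}{3729} \approx -0.12497$)
$g \left(3 \left(3 - 4\right) V{\left(2 \right)} 4 + 330\right) = - \frac{466 \left(3 \left(3 - 4\right) 24 \cdot 4 + 330\right)}{3729} = - \frac{466 \left(3 \left(-1\right) 24 \cdot 4 + 330\right)}{3729} = - \frac{466 \left(\left(-3\right) 24 \cdot 4 + 330\right)}{3729} = - \frac{466 \left(\left(-72\right) 4 + 330\right)}{3729} = - \frac{466 \left(-288 + 330\right)}{3729} = \left(- \frac{466}{3729}\right) 42 = - \frac{6524}{1243}$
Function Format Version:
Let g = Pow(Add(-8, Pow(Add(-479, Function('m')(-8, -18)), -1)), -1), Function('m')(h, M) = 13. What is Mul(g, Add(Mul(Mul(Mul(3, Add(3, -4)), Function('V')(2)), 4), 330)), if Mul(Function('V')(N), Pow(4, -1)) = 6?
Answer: Rational(-6524, 1243) ≈ -5.2486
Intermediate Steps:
Function('V')(N) = 24 (Function('V')(N) = Mul(4, 6) = 24)
g = Rational(-466, 3729) (g = Pow(Add(-8, Pow(Add(-479, 13), -1)), -1) = Pow(Add(-8, Pow(-466, -1)), -1) = Pow(Add(-8, Rational(-1, 466)), -1) = Pow(Rational(-3729, 466), -1) = Rational(-466, 3729) ≈ -0.12497)
Mul(g, Add(Mul(Mul(Mul(3, Add(3, -4)), Function('V')(2)), 4), 330)) = Mul(Rational(-466, 3729), Add(Mul(Mul(Mul(3, Add(3, -4)), 24), 4), 330)) = Mul(Rational(-466, 3729), Add(Mul(Mul(Mul(3, -1), 24), 4), 330)) = Mul(Rational(-466, 3729), Add(Mul(Mul(-3, 24), 4), 330)) = Mul(Rational(-466, 3729), Add(Mul(-72, 4), 330)) = Mul(Rational(-466, 3729), Add(-288, 330)) = Mul(Rational(-466, 3729), 42) = Rational(-6524, 1243)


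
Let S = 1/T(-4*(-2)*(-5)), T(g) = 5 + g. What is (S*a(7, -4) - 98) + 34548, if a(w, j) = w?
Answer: 172249/5 ≈ 34450.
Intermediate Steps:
S = -1/35 (S = 1/(5 - 4*(-2)*(-5)) = 1/(5 + 8*(-5)) = 1/(5 - 40) = 1/(-35) = -1/35 ≈ -0.028571)
(S*a(7, -4) - 98) + 34548 = (-1/35*7 - 98) + 34548 = (-⅕ - 98) + 34548 = -491/5 + 34548 = 172249/5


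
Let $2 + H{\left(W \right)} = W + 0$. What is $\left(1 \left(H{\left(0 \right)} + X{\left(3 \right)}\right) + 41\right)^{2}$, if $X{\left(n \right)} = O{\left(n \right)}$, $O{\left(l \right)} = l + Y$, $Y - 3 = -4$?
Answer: $1681$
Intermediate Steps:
$Y = -1$ ($Y = 3 - 4 = -1$)
$H{\left(W \right)} = -2 + W$ ($H{\left(W \right)} = -2 + \left(W + 0\right) = -2 + W$)
$O{\left(l \right)} = -1 + l$ ($O{\left(l \right)} = l - 1 = -1 + l$)
$X{\left(n \right)} = -1 + n$
$\left(1 \left(H{\left(0 \right)} + X{\left(3 \right)}\right) + 41\right)^{2} = \left(1 \left(\left(-2 + 0\right) + \left(-1 + 3\right)\right) + 41\right)^{2} = \left(1 \left(-2 + 2\right) + 41\right)^{2} = \left(1 \cdot 0 + 41\right)^{2} = \left(0 + 41\right)^{2} = 41^{2} = 1681$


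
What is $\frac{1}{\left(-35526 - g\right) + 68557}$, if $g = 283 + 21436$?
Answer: $\frac{1}{11312} \approx 8.8402 \cdot 10^{-5}$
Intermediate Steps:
$g = 21719$
$\frac{1}{\left(-35526 - g\right) + 68557} = \frac{1}{\left(-35526 - 21719\right) + 68557} = \frac{1}{-57245 + 68557} = \frac{1}{11312}$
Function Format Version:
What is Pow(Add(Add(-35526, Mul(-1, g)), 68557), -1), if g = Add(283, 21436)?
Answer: Rational(1, 11312) ≈ 8.8402e-5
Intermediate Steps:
g = 21719
Pow(Add(Add(-35526, Mul(-1, g)), 68557), -1) = Pow(Add(Add(-35526, Mul(-1, 21719)), 68557), -1) = Pow(Add(Add(-35526, -21719), 68557), -1) = Pow(Add(-57245, 68557), -1) = Pow(11312, -1) = Rational(1, 11312)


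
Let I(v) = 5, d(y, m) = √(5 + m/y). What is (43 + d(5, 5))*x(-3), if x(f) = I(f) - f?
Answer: 344 + 8*√6 ≈ 363.60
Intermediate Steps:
x(f) = 5 - f
(43 + d(5, 5))*x(-3) = (43 + √(5 + 5/5))*(5 - 1*(-3)) = (43 + √(5 + 5*(⅕)))*(5 + 3) = (43 + √(5 + 1))*8 = (43 + √6)*8 = 344 + 8*√6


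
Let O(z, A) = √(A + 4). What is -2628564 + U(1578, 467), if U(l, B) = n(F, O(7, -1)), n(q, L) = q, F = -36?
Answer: -2628600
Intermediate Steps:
O(z, A) = √(4 + A)
U(l, B) = -36
-2628564 + U(1578, 467) = -2628564 - 36 = -2628600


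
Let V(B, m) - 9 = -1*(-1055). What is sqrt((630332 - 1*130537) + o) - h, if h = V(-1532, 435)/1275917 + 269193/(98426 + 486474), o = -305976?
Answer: -344090258581/746283853300 + 101*sqrt(19) ≈ 439.79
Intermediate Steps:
V(B, m) = 1064 (V(B, m) = 9 - 1*(-1055) = 9 + 1055 = 1064)
h = 344090258581/746283853300 (h = 1064/1275917 + 269193/(98426 + 486474) = 1064*(1/1275917) + 269193/584900 = 1064/1275917 + 269193*(1/584900) = 1064/1275917 + 269193/584900 = 344090258581/746283853300 ≈ 0.46107)
sqrt((630332 - 1*130537) + o) - h = sqrt((630332 - 1*130537) - 305976) - 1*344090258581/746283853300 = sqrt((630332 - 130537) - 305976) - 344090258581/746283853300 = sqrt(499795 - 305976) - 344090258581/746283853300 = sqrt(193819) - 344090258581/746283853300 = 101*sqrt(19) - 344090258581/746283853300 = -344090258581/746283853300 + 101*sqrt(19)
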